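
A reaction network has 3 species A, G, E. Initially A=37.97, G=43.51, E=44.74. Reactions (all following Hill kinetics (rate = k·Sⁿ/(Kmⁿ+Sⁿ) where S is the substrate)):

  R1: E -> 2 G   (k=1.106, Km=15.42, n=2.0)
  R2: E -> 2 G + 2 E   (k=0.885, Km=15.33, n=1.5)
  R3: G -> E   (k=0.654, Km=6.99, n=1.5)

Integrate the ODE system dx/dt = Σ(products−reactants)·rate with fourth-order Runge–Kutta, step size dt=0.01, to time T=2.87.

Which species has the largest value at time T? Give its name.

RK4 with dt=0.01: 287 steps to T=2.87. Trajectory (selected grid times):
t=0.00: A=37.97 G=43.51 E=44.74
t=0.32: A=37.97 G=44.42 E=44.86
t=0.64: A=37.97 G=45.33 E=44.97
t=0.96: A=37.97 G=46.23 E=45.09
t=1.28: A=37.97 G=47.14 E=45.21
t=1.59: A=37.97 G=48.02 E=45.32
t=1.91: A=37.97 G=48.93 E=45.44
t=2.23: A=37.97 G=49.84 E=45.56
t=2.55: A=37.97 G=50.75 E=45.68
t=2.87: A=37.97 G=51.67 E=45.79
At T=2.87: A=37.97 G=51.67 E=45.79; the largest is G.

Dominant species at T: G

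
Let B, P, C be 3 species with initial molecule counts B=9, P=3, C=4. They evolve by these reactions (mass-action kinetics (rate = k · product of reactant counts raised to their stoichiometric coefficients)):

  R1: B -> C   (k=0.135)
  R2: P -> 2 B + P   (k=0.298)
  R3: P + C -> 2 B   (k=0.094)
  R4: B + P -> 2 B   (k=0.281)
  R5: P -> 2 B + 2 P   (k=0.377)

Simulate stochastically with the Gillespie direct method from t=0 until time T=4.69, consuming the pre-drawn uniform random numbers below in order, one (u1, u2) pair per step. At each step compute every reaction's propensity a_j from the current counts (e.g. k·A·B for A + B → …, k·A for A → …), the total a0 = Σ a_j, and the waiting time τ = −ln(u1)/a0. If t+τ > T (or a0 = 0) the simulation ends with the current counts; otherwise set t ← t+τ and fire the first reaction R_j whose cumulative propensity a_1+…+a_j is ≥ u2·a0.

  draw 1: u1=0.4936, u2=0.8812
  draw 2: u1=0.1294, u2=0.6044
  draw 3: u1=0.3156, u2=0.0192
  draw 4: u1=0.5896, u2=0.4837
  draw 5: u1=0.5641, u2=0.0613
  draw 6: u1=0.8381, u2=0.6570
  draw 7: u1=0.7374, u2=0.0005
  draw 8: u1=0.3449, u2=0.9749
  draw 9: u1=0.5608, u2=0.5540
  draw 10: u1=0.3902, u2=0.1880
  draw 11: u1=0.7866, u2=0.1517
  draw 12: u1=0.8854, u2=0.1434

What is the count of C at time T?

t=0.000: B=9 P=3 C=4
Draw 1: a1=1.215, a2=0.894, a3=1.128, a4=7.587, a5=1.131, a0=11.955; τ=−ln(0.4936)/11.955=0.059 → t=0.059; u2·a0=0.8812·11.955=10.535; a1+…+a3=3.237 < 10.535 ≤ a1+…+a4=10.824 → R4 fires; B=10 P=2 C=4
Draw 2: a1=1.350, a2=0.596, a3=0.752, a4=5.620, a5=0.754, a0=9.072; τ=−ln(0.1294)/9.072=0.225 → t=0.284; u2·a0=0.6044·9.072=5.483; a1+…+a3=2.698 < 5.483 ≤ a1+…+a4=8.318 → R4 fires; B=11 P=1 C=4
Draw 3: a1=1.485, a2=0.298, a3=0.376, a4=3.091, a5=0.377, a0=5.627; τ=−ln(0.3156)/5.627=0.205 → t=0.489; u2·a0=0.0192·5.627=0.108 ≤ a1=1.485 → R1 fires; B=10 P=1 C=5
Draw 4: a1=1.350, a2=0.298, a3=0.470, a4=2.810, a5=0.377, a0=5.305; τ=−ln(0.5896)/5.305=0.100 → t=0.589; u2·a0=0.4837·5.305=2.566; a1+…+a3=2.118 < 2.566 ≤ a1+…+a4=4.928 → R4 fires; B=11 P=0 C=5
Draw 5: a1=1.485, a2=0.000, a3=0.000, a4=0.000, a5=0.000, a0=1.485; τ=−ln(0.5641)/1.485=0.386 → t=0.975; u2·a0=0.0613·1.485=0.091 ≤ a1=1.485 → R1 fires; B=10 P=0 C=6
Draw 6: a1=1.350, a2=0.000, a3=0.000, a4=0.000, a5=0.000, a0=1.350; τ=−ln(0.8381)/1.350=0.131 → t=1.105; u2·a0=0.6570·1.350=0.887 ≤ a1=1.350 → R1 fires; B=9 P=0 C=7
Draw 7: a1=1.215, a2=0.000, a3=0.000, a4=0.000, a5=0.000, a0=1.215; τ=−ln(0.7374)/1.215=0.251 → t=1.356; u2·a0=0.0005·1.215=0.001 ≤ a1=1.215 → R1 fires; B=8 P=0 C=8
Draw 8: a1=1.080, a2=0.000, a3=0.000, a4=0.000, a5=0.000, a0=1.080; τ=−ln(0.3449)/1.080=0.986 → t=2.342; u2·a0=0.9749·1.080=1.053 ≤ a1=1.080 → R1 fires; B=7 P=0 C=9
Draw 9: a1=0.945, a2=0.000, a3=0.000, a4=0.000, a5=0.000, a0=0.945; τ=−ln(0.5608)/0.945=0.612 → t=2.954; u2·a0=0.5540·0.945=0.524 ≤ a1=0.945 → R1 fires; B=6 P=0 C=10
Draw 10: a1=0.810, a2=0.000, a3=0.000, a4=0.000, a5=0.000, a0=0.810; τ=−ln(0.3902)/0.810=1.162 → t=4.116; u2·a0=0.1880·0.810=0.152 ≤ a1=0.810 → R1 fires; B=5 P=0 C=11
Draw 11: a1=0.675, a2=0.000, a3=0.000, a4=0.000, a5=0.000, a0=0.675; τ=−ln(0.7866)/0.675=0.356 → t=4.471; u2·a0=0.1517·0.675=0.102 ≤ a1=0.675 → R1 fires; B=4 P=0 C=12
Draw 12: a1=0.540, a2=0.000, a3=0.000, a4=0.000, a5=0.000, a0=0.540; τ=−ln(0.8854)/0.540=0.225 → t=4.697 > T=4.69: stop.
Read off C at T=4.69: 12

C at T = 12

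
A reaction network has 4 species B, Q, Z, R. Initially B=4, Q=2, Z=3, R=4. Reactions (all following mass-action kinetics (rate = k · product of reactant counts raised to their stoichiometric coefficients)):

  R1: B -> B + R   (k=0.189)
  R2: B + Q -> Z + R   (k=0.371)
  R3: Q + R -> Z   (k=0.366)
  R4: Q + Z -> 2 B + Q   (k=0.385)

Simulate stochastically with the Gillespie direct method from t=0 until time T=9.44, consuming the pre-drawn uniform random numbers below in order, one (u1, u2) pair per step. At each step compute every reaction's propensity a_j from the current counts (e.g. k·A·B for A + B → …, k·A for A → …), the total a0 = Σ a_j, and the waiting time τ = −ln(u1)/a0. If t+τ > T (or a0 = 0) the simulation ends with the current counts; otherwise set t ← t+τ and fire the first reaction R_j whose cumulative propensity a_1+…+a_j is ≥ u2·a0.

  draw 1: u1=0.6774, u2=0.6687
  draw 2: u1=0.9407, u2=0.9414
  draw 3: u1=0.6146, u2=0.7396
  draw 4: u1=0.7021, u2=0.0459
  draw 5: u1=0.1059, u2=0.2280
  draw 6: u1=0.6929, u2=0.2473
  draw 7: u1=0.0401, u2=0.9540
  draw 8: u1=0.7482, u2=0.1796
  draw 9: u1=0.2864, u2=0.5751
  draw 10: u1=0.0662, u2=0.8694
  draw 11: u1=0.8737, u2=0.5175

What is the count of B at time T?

B at T = 6

t=0.000: B=4 Q=2 Z=3 R=4
Draw 1: a1=0.756, a2=2.968, a3=2.928, a4=2.310, a0=8.962; τ=−ln(0.6774)/8.962=0.043 → t=0.043; u2·a0=0.6687·8.962=5.993; a1+a2=3.724 < 5.993 ≤ a1+…+a3=6.652 → R3 fires; B=4 Q=1 Z=4 R=3
Draw 2: a1=0.756, a2=1.484, a3=1.098, a4=1.540, a0=4.878; τ=−ln(0.9407)/4.878=0.013 → t=0.056; u2·a0=0.9414·4.878=4.592; a1+…+a3=3.338 < 4.592 ≤ a1+…+a4=4.878 → R4 fires; B=6 Q=1 Z=3 R=3
Draw 3: a1=1.134, a2=2.226, a3=1.098, a4=1.155, a0=5.613; τ=−ln(0.6146)/5.613=0.087 → t=0.143; u2·a0=0.7396·5.613=4.151; a1+a2=3.360 < 4.151 ≤ a1+…+a3=4.458 → R3 fires; B=6 Q=0 Z=4 R=2
Draw 4: a1=1.134, a2=0.000, a3=0.000, a4=0.000, a0=1.134; τ=−ln(0.7021)/1.134=0.312 → t=0.455; u2·a0=0.0459·1.134=0.052 ≤ a1=1.134 → R1 fires; B=6 Q=0 Z=4 R=3
Draw 5: a1=1.134, a2=0.000, a3=0.000, a4=0.000, a0=1.134; τ=−ln(0.1059)/1.134=1.980 → t=2.435; u2·a0=0.2280·1.134=0.259 ≤ a1=1.134 → R1 fires; B=6 Q=0 Z=4 R=4
Draw 6: a1=1.134, a2=0.000, a3=0.000, a4=0.000, a0=1.134; τ=−ln(0.6929)/1.134=0.324 → t=2.758; u2·a0=0.2473·1.134=0.280 ≤ a1=1.134 → R1 fires; B=6 Q=0 Z=4 R=5
Draw 7: a1=1.134, a2=0.000, a3=0.000, a4=0.000, a0=1.134; τ=−ln(0.0401)/1.134=2.836 → t=5.594; u2·a0=0.9540·1.134=1.082 ≤ a1=1.134 → R1 fires; B=6 Q=0 Z=4 R=6
Draw 8: a1=1.134, a2=0.000, a3=0.000, a4=0.000, a0=1.134; τ=−ln(0.7482)/1.134=0.256 → t=5.850; u2·a0=0.1796·1.134=0.204 ≤ a1=1.134 → R1 fires; B=6 Q=0 Z=4 R=7
Draw 9: a1=1.134, a2=0.000, a3=0.000, a4=0.000, a0=1.134; τ=−ln(0.2864)/1.134=1.103 → t=6.953; u2·a0=0.5751·1.134=0.652 ≤ a1=1.134 → R1 fires; B=6 Q=0 Z=4 R=8
Draw 10: a1=1.134, a2=0.000, a3=0.000, a4=0.000, a0=1.134; τ=−ln(0.0662)/1.134=2.394 → t=9.347; u2·a0=0.8694·1.134=0.986 ≤ a1=1.134 → R1 fires; B=6 Q=0 Z=4 R=9
Draw 11: a1=1.134, a2=0.000, a3=0.000, a4=0.000, a0=1.134; τ=−ln(0.8737)/1.134=0.119 → t=9.466 > T=9.44: stop.
Read off B at T=9.44: 6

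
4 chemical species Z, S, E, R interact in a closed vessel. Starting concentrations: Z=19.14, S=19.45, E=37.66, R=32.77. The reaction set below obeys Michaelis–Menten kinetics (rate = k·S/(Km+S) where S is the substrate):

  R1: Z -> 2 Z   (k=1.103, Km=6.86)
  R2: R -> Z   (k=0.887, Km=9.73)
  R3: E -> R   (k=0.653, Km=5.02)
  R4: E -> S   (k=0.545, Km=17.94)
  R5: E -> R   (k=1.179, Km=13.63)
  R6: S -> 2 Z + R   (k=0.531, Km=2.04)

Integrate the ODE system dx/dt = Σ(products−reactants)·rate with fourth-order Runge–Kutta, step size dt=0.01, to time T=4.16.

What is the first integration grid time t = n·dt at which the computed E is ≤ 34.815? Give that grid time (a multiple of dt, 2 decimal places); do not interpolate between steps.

Threshold first reached at t = 1.59

RK4 with dt=0.01: 416 steps to T=4.16. Trajectory (selected grid times):
t=0.00: Z=19.14 S=19.45 E=37.66 R=32.77
t=0.46: Z=20.27 S=19.40 E=36.83 R=33.34
t=0.92: Z=21.41 S=19.35 E=36.00 R=33.90
t=1.39: Z=22.58 S=19.29 E=35.16 R=34.47
t=1.58: Z=23.06 S=19.27 E=34.82 R=34.70
t=1.59: Z=23.09 S=19.27 E=34.81 R=34.71
t=1.85: Z=23.74 S=19.23 E=34.35 R=35.03
t=2.31: Z=24.89 S=19.18 E=33.53 R=35.58
t=2.77: Z=26.06 S=19.12 E=32.72 R=36.12
t=3.24: Z=27.25 S=19.06 E=31.90 R=36.67
t=3.70: Z=28.42 S=19.00 E=31.11 R=37.21
t=4.16: Z=29.59 S=18.94 E=30.32 R=37.74
E(1.58)=34.824 > 34.815 but E(1.59)=34.807 ≤ 34.815, so the first grid time is t=1.59.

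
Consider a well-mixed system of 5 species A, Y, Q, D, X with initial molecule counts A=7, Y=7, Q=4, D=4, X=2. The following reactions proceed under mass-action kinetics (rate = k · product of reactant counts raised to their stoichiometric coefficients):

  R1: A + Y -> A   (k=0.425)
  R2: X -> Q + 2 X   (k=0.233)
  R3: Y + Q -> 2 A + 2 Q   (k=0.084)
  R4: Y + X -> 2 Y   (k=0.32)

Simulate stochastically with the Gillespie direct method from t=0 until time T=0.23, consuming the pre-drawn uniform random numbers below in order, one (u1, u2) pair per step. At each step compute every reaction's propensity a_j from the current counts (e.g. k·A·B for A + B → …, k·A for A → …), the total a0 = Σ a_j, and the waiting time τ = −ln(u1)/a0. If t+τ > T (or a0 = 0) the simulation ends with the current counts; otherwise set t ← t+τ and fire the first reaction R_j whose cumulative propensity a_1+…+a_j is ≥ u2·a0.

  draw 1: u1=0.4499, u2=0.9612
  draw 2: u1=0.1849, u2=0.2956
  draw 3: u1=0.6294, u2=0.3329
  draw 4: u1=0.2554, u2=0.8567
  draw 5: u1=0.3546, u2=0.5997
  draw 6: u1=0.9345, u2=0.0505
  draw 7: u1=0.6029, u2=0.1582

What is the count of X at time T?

t=0.000: A=7 Y=7 Q=4 D=4 X=2
Draw 1: a1=20.825, a2=0.466, a3=2.352, a4=4.480, a0=28.123; τ=−ln(0.4499)/28.123=0.028 → t=0.028; u2·a0=0.9612·28.123=27.032; a1+…+a3=23.643 < 27.032 ≤ a1+…+a4=28.123 → R4 fires; A=7 Y=8 Q=4 D=4 X=1
Draw 2: a1=23.800, a2=0.233, a3=2.688, a4=2.560, a0=29.281; τ=−ln(0.1849)/29.281=0.058 → t=0.086; u2·a0=0.2956·29.281=8.655 ≤ a1=23.800 → R1 fires; A=7 Y=7 Q=4 D=4 X=1
Draw 3: a1=20.825, a2=0.233, a3=2.352, a4=2.240, a0=25.650; τ=−ln(0.6294)/25.650=0.018 → t=0.104; u2·a0=0.3329·25.650=8.539 ≤ a1=20.825 → R1 fires; A=7 Y=6 Q=4 D=4 X=1
Draw 4: a1=17.850, a2=0.233, a3=2.016, a4=1.920, a0=22.019; τ=−ln(0.2554)/22.019=0.062 → t=0.166; u2·a0=0.8567·22.019=18.864; a1+a2=18.083 < 18.864 ≤ a1+…+a3=20.099 → R3 fires; A=9 Y=5 Q=5 D=4 X=1
Draw 5: a1=19.125, a2=0.233, a3=2.100, a4=1.600, a0=23.058; τ=−ln(0.3546)/23.058=0.045 → t=0.211; u2·a0=0.5997·23.058=13.828 ≤ a1=19.125 → R1 fires; A=9 Y=4 Q=5 D=4 X=1
Draw 6: a1=15.300, a2=0.233, a3=1.680, a4=1.280, a0=18.493; τ=−ln(0.9345)/18.493=0.004 → t=0.215; u2·a0=0.0505·18.493=0.934 ≤ a1=15.300 → R1 fires; A=9 Y=3 Q=5 D=4 X=1
Draw 7: a1=11.475, a2=0.233, a3=1.260, a4=0.960, a0=13.928; τ=−ln(0.6029)/13.928=0.036 → t=0.251 > T=0.23: stop.
Read off X at T=0.23: 1

X at T = 1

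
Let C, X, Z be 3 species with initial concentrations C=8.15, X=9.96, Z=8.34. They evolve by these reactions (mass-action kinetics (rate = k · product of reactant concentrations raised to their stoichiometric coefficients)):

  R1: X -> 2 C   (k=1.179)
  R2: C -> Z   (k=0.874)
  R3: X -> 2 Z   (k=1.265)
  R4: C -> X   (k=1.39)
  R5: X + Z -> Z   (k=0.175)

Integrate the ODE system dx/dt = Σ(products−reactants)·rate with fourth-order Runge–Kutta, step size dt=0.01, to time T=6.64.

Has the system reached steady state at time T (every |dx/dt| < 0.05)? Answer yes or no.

RK4 with dt=0.01: 664 steps to T=6.64. Trajectory (selected grid times):
t=0.00: C=8.15 X=9.96 Z=8.34
t=0.74: C=4.28 X=1.49 Z=20.64
t=1.48: C=1.37 X=0.39 Z=23.80
t=2.21: C=0.42 X=0.11 Z=24.73
t=2.95: C=0.13 X=0.03 Z=25.01
t=3.69: C=0.04 X=0.01 Z=25.10
t=4.43: C=0.01 X=0.00 Z=25.12
t=5.16: C=0.00 X=0.00 Z=25.13
t=5.90: C=0.00 X=0.00 Z=25.13
t=6.64: C=0.00 X=0.00 Z=25.13
Rates at T: R1=0.0001, R2=0.0003, R3=0.0001, R4=0.0004, R5=0.0004
dx/dt at T (Σ net stoichiometry × rate): C=-0.0005, X=-0.0001, Z=+0.0005
Largest |dx/dt| is |-0.0005| (C) < 0.05 → steady.

Steady state at T: yes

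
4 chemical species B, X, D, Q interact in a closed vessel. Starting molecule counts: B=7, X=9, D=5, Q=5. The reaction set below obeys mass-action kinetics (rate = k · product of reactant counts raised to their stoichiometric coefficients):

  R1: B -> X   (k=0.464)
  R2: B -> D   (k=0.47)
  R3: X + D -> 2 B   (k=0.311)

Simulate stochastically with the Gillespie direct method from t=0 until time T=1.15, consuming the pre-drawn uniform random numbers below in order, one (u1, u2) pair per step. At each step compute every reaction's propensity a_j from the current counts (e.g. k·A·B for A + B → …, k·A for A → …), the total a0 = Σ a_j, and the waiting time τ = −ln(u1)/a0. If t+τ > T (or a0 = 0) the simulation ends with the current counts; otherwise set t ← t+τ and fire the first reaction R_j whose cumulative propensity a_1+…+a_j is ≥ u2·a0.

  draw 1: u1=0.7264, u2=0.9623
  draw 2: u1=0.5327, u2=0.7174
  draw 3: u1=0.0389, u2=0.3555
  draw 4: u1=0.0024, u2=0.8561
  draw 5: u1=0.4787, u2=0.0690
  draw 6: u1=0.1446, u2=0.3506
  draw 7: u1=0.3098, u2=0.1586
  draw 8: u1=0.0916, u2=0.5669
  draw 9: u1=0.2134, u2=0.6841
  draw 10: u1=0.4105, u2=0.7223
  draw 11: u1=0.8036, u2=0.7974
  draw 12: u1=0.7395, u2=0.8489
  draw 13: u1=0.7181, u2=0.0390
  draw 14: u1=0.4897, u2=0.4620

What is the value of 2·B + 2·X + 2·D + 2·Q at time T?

Check how each reaction changes W = 2·B + 2·X + 2·D + 2·Q (weight of products minus weight of reactants):
R1: B -> X: (2·1) − (2·1) = 2 − 2 = 0
R2: B -> D: (2·1) − (2·1) = 2 − 2 = 0
R3: X + D -> 2 B: (2·2) − (2·1 + 2·1) = 4 − 4 = 0
Every reaction leaves W unchanged, so W is conserved and no simulation is needed: W(T) = W(0) = 2·7 + 2·9 + 2·5 + 2·5 = 52

Value at T = 52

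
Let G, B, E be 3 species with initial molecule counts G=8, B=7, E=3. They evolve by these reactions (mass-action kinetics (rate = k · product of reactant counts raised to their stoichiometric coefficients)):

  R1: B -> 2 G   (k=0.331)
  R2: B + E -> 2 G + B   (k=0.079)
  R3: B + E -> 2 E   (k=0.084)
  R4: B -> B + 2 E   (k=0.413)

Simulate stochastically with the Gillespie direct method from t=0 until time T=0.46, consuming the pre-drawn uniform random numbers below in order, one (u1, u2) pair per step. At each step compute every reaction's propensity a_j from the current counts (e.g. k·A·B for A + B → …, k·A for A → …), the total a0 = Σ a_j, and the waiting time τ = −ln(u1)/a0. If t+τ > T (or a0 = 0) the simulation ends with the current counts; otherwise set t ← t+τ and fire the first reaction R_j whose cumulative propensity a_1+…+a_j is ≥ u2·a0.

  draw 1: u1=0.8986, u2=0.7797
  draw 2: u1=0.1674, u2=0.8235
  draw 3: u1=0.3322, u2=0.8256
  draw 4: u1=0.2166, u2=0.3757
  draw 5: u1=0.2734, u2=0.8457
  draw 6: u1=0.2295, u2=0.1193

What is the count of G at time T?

t=0.000: G=8 B=7 E=3
Draw 1: a1=2.317, a2=1.659, a3=1.764, a4=2.891, a0=8.631; τ=−ln(0.8986)/8.631=0.012 → t=0.012; u2·a0=0.7797·8.631=6.730; a1+…+a3=5.740 < 6.730 ≤ a1+…+a4=8.631 → R4 fires; G=8 B=7 E=5
Draw 2: a1=2.317, a2=2.765, a3=2.940, a4=2.891, a0=10.913; τ=−ln(0.1674)/10.913=0.164 → t=0.176; u2·a0=0.8235·10.913=8.987; a1+…+a3=8.022 < 8.987 ≤ a1+…+a4=10.913 → R4 fires; G=8 B=7 E=7
Draw 3: a1=2.317, a2=3.871, a3=4.116, a4=2.891, a0=13.195; τ=−ln(0.3322)/13.195=0.084 → t=0.260; u2·a0=0.8256·13.195=10.894; a1+…+a3=10.304 < 10.894 ≤ a1+…+a4=13.195 → R4 fires; G=8 B=7 E=9
Draw 4: a1=2.317, a2=4.977, a3=5.292, a4=2.891, a0=15.477; τ=−ln(0.2166)/15.477=0.099 → t=0.359; u2·a0=0.3757·15.477=5.815; a1=2.317 < 5.815 ≤ a1+a2=7.294 → R2 fires; G=10 B=7 E=8
Draw 5: a1=2.317, a2=4.424, a3=4.704, a4=2.891, a0=14.336; τ=−ln(0.2734)/14.336=0.090 → t=0.449; u2·a0=0.8457·14.336=12.124; a1+…+a3=11.445 < 12.124 ≤ a1+…+a4=14.336 → R4 fires; G=10 B=7 E=10
Draw 6: a1=2.317, a2=5.530, a3=5.880, a4=2.891, a0=16.618; τ=−ln(0.2295)/16.618=0.089 → t=0.538 > T=0.46: stop.
Read off G at T=0.46: 10

G at T = 10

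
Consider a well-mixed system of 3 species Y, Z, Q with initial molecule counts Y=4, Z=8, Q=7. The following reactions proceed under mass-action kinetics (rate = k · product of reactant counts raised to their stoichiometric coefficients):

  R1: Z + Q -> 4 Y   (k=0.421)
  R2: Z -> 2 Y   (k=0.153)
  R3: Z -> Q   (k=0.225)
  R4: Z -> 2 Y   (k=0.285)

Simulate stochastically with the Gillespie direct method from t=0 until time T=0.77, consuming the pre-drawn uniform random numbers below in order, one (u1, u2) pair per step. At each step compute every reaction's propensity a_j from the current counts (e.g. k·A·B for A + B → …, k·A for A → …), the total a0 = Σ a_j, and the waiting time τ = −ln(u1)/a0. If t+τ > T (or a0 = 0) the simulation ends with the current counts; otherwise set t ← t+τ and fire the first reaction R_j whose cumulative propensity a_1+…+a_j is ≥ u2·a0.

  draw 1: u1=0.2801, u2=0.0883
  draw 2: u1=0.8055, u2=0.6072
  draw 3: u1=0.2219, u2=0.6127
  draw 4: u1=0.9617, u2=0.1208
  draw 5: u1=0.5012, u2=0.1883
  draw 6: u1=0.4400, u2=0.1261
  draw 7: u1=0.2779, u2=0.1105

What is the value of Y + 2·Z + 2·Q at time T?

Check how each reaction changes W = Y + 2·Z + 2·Q (weight of products minus weight of reactants):
R1: Z + Q -> 4 Y: (1·4) − (2·1 + 2·1) = 4 − 4 = 0
R2: Z -> 2 Y: (1·2) − (2·1) = 2 − 2 = 0
R3: Z -> Q: (2·1) − (2·1) = 2 − 2 = 0
R4: Z -> 2 Y: (1·2) − (2·1) = 2 − 2 = 0
Every reaction leaves W unchanged, so W is conserved and no simulation is needed: W(T) = W(0) = 4 + 2·8 + 2·7 = 34

Value at T = 34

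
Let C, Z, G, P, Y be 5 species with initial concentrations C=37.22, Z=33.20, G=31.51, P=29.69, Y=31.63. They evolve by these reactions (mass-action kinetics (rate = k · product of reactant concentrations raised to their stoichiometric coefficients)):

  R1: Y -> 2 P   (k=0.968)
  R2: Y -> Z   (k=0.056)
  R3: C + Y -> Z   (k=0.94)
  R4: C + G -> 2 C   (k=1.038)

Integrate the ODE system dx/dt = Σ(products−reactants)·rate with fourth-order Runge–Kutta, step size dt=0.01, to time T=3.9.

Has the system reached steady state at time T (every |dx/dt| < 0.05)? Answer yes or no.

Steady state at T: yes

RK4 with dt=0.01: 390 steps to T=3.9. Trajectory (selected grid times):
t=0.00: C=37.22 Z=33.20 G=31.51 P=29.69 Y=31.63
t=0.43: C=37.98 Z=64.00 G=0.00 P=31.35 Y=0.00
t=0.87: C=37.98 Z=64.00 G=0.00 P=31.35 Y=0.00
t=1.30: C=37.98 Z=64.00 G=0.00 P=31.35 Y=0.00
t=1.73: C=37.98 Z=64.00 G=0.00 P=31.35 Y=0.00
t=2.17: C=37.98 Z=64.00 G=0.00 P=31.35 Y=0.00
t=2.60: C=37.98 Z=64.00 G=0.00 P=31.35 Y=0.00
t=3.03: C=37.98 Z=64.00 G=0.00 P=31.35 Y=0.00
t=3.47: C=37.98 Z=64.00 G=0.00 P=31.35 Y=0.00
t=3.90: C=37.98 Z=64.00 G=0.00 P=31.35 Y=0.00
Rates at T: R1=0.0000, R2=0.0000, R3=0.0000, R4=0.0000
dx/dt at T (Σ net stoichiometry × rate): C=-0.0000, Z=+0.0000, G=-0.0000, P=+0.0000, Y=-0.0000
Largest |dx/dt| is |-0.0000| (Y) < 0.05 → steady.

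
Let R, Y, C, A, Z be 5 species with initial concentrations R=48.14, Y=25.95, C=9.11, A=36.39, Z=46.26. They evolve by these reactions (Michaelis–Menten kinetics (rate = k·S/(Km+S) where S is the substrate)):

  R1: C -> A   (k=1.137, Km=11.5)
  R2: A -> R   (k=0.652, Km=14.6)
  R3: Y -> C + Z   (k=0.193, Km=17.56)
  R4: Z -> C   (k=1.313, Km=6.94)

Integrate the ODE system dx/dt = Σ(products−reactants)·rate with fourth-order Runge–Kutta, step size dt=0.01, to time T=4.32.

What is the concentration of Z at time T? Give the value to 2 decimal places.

Z at T = 41.86

RK4 with dt=0.01: 432 steps to T=4.32. Trajectory (selected grid times):
t=0.00: R=48.14 Y=25.95 C=9.11 A=36.39 Z=46.26
t=0.48: R=48.36 Y=25.89 C=9.47 A=36.41 Z=45.77
t=0.96: R=48.59 Y=25.84 C=9.82 A=36.44 Z=45.28
t=1.44: R=48.81 Y=25.78 C=10.17 A=36.47 Z=44.78
t=1.92: R=49.03 Y=25.73 C=10.51 A=36.50 Z=44.29
t=2.40: R=49.26 Y=25.67 C=10.85 A=36.54 Z=43.81
t=2.88: R=49.48 Y=25.62 C=11.18 A=36.58 Z=43.32
t=3.36: R=49.70 Y=25.56 C=11.51 A=36.63 Z=42.83
t=3.84: R=49.93 Y=25.51 C=11.83 A=36.68 Z=42.34
t=4.32: R=50.15 Y=25.45 C=12.15 A=36.74 Z=41.86
Read off Z at T=4.32: 41.86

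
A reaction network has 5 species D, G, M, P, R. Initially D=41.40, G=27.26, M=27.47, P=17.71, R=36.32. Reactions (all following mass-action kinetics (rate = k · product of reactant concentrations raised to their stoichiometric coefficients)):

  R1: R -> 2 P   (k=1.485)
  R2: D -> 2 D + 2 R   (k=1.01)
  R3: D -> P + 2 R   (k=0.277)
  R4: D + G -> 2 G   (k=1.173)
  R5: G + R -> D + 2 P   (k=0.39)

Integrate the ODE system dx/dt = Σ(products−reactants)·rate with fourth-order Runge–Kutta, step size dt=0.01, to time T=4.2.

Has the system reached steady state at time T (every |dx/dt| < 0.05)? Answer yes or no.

Steady state at T: yes

RK4 with dt=0.01: 420 steps to T=4.2. Trajectory (selected grid times):
t=0.00: D=41.40 G=27.26 M=27.47 P=17.71 R=36.32
t=0.47: D=0.00 G=69.70 M=27.47 P=98.06 R=0.00
t=0.93: D=0.00 G=69.70 M=27.47 P=98.06 R=0.00
t=1.40: D=0.00 G=69.70 M=27.47 P=98.06 R=0.00
t=1.87: D=0.00 G=69.70 M=27.47 P=98.06 R=0.00
t=2.33: D=0.00 G=69.70 M=27.47 P=98.06 R=0.00
t=2.80: D=0.00 G=69.70 M=27.47 P=98.06 R=0.00
t=3.27: D=0.00 G=69.70 M=27.47 P=98.06 R=0.00
t=3.73: D=0.00 G=69.70 M=27.47 P=98.06 R=0.00
t=4.20: D=0.00 G=69.70 M=27.47 P=98.06 R=0.00
Rates at T: R1=0.0000, R2=0.0000, R3=0.0000, R4=0.0000, R5=0.0000
dx/dt at T (Σ net stoichiometry × rate): D=-0.0000, G=+0.0000, M=+0.0000, P=+0.0000, R=-0.0000
Largest |dx/dt| is |+0.0000| (P) < 0.05 → steady.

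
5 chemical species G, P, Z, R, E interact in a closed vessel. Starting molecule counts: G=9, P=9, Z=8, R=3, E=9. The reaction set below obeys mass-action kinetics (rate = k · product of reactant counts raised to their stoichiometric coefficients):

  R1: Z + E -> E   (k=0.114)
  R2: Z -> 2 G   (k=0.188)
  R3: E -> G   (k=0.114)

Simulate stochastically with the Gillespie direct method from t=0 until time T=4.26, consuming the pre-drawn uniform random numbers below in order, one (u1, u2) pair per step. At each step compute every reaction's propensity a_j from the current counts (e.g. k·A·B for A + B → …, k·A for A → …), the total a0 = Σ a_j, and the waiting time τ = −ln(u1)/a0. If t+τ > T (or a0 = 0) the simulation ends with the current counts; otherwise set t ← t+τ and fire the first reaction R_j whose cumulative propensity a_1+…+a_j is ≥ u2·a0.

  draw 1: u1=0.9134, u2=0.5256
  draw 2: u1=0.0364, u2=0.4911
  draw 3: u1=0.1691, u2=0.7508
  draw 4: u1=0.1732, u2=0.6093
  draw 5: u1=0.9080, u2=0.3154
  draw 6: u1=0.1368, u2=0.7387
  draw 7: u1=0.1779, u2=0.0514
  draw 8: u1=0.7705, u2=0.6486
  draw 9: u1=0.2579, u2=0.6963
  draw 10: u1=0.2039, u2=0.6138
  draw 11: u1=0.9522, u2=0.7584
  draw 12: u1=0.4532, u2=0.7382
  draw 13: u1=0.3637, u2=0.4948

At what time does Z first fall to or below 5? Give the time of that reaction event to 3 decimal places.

t=0.000: G=9 P=9 Z=8 R=3 E=9
Draw 1: a1=8.208, a2=1.504, a3=1.026, a0=10.738; τ=−ln(0.9134)/10.738=0.008 → t=0.008; u2·a0=0.5256·10.738=5.644 ≤ a1=8.208 → R1 fires; G=9 P=9 Z=7 R=3 E=9
Draw 2: a1=7.182, a2=1.316, a3=1.026, a0=9.524; τ=−ln(0.0364)/9.524=0.348 → t=0.356; u2·a0=0.4911·9.524=4.677 ≤ a1=7.182 → R1 fires; G=9 P=9 Z=6 R=3 E=9
Draw 3: a1=6.156, a2=1.128, a3=1.026, a0=8.310; τ=−ln(0.1691)/8.310=0.214 → t=0.570; u2·a0=0.7508·8.310=6.239; a1=6.156 < 6.239 ≤ a1+a2=7.284 → R2 fires; G=11 P=9 Z=5 R=3 E=9
Draw 4: a1=5.130, a2=0.940, a3=1.026, a0=7.096; τ=−ln(0.1732)/7.096=0.247 → t=0.817; u2·a0=0.6093·7.096=4.324 ≤ a1=5.130 → R1 fires; G=11 P=9 Z=4 R=3 E=9
Draw 5: a1=4.104, a2=0.752, a3=1.026, a0=5.882; τ=−ln(0.9080)/5.882=0.016 → t=0.834; u2·a0=0.3154·5.882=1.855 ≤ a1=4.104 → R1 fires; G=11 P=9 Z=3 R=3 E=9
Draw 6: a1=3.078, a2=0.564, a3=1.026, a0=4.668; τ=−ln(0.1368)/4.668=0.426 → t=1.260; u2·a0=0.7387·4.668=3.448; a1=3.078 < 3.448 ≤ a1+a2=3.642 → R2 fires; G=13 P=9 Z=2 R=3 E=9
Draw 7: a1=2.052, a2=0.376, a3=1.026, a0=3.454; τ=−ln(0.1779)/3.454=0.500 → t=1.760; u2·a0=0.0514·3.454=0.178 ≤ a1=2.052 → R1 fires; G=13 P=9 Z=1 R=3 E=9
Draw 8: a1=1.026, a2=0.188, a3=1.026, a0=2.240; τ=−ln(0.7705)/2.240=0.116 → t=1.876; u2·a0=0.6486·2.240=1.453; a1+a2=1.214 < 1.453 ≤ a1+…+a3=2.240 → R3 fires; G=14 P=9 Z=1 R=3 E=8
Draw 9: a1=0.912, a2=0.188, a3=0.912, a0=2.012; τ=−ln(0.2579)/2.012=0.674 → t=2.550; u2·a0=0.6963·2.012=1.401; a1+a2=1.100 < 1.401 ≤ a1+…+a3=2.012 → R3 fires; G=15 P=9 Z=1 R=3 E=7
Draw 10: a1=0.798, a2=0.188, a3=0.798, a0=1.784; τ=−ln(0.2039)/1.784=0.891 → t=3.441; u2·a0=0.6138·1.784=1.095; a1+a2=0.986 < 1.095 ≤ a1+…+a3=1.784 → R3 fires; G=16 P=9 Z=1 R=3 E=6
Draw 11: a1=0.684, a2=0.188, a3=0.684, a0=1.556; τ=−ln(0.9522)/1.556=0.031 → t=3.472; u2·a0=0.7584·1.556=1.180; a1+a2=0.872 < 1.180 ≤ a1+…+a3=1.556 → R3 fires; G=17 P=9 Z=1 R=3 E=5
Draw 12: a1=0.570, a2=0.188, a3=0.570, a0=1.328; τ=−ln(0.4532)/1.328=0.596 → t=4.068; u2·a0=0.7382·1.328=0.980; a1+a2=0.758 < 0.980 ≤ a1+…+a3=1.328 → R3 fires; G=18 P=9 Z=1 R=3 E=4
Draw 13: a1=0.456, a2=0.188, a3=0.456, a0=1.100; τ=−ln(0.3637)/1.100=0.919 → t=4.988 > T=4.26: stop.
Z first becomes ≤ 5 when it reaches 5 at the event at t=0.570.

Threshold first reached at t = 0.570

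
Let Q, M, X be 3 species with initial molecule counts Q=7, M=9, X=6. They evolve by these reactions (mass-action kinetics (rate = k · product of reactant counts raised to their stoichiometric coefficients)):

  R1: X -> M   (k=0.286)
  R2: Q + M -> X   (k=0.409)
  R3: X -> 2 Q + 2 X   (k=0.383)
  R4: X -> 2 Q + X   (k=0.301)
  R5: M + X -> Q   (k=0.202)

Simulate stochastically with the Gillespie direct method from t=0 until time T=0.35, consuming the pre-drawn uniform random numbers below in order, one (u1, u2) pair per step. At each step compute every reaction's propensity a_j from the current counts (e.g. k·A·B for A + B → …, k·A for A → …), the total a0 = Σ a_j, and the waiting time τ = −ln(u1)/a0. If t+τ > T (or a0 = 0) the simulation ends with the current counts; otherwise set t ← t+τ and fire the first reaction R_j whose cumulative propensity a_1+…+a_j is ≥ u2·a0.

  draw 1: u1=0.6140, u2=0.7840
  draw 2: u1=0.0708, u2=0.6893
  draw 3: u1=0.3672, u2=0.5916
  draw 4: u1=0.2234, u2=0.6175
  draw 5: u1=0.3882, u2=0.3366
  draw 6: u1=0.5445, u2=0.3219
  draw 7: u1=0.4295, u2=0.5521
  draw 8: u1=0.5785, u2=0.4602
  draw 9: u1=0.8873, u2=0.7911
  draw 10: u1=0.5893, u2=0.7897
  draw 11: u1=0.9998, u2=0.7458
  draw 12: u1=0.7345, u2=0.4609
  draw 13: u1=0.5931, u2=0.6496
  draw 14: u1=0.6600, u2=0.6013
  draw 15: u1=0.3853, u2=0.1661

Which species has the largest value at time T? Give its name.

Dominant species at T: Q

t=0.000: Q=7 M=9 X=6
Draw 1: a1=1.716, a2=25.767, a3=2.298, a4=1.806, a5=10.908, a0=42.495; τ=−ln(0.6140)/42.495=0.011 → t=0.011; u2·a0=0.7840·42.495=33.316; a1+…+a4=31.587 < 33.316 ≤ a1+…+a5=42.495 → R5 fires; Q=8 M=8 X=5
Draw 2: a1=1.430, a2=26.176, a3=1.915, a4=1.505, a5=8.080, a0=39.106; τ=−ln(0.0708)/39.106=0.068 → t=0.079; u2·a0=0.6893·39.106=26.956; a1=1.430 < 26.956 ≤ a1+a2=27.606 → R2 fires; Q=7 M=7 X=6
Draw 3: a1=1.716, a2=20.041, a3=2.298, a4=1.806, a5=8.484, a0=34.345; τ=−ln(0.3672)/34.345=0.029 → t=0.108; u2·a0=0.5916·34.345=20.319; a1=1.716 < 20.319 ≤ a1+a2=21.757 → R2 fires; Q=6 M=6 X=7
Draw 4: a1=2.002, a2=14.724, a3=2.681, a4=2.107, a5=8.484, a0=29.998; τ=−ln(0.2234)/29.998=0.050 → t=0.158; u2·a0=0.6175·29.998=18.524; a1+a2=16.726 < 18.524 ≤ a1+…+a3=19.407 → R3 fires; Q=8 M=6 X=8
Draw 5: a1=2.288, a2=19.632, a3=3.064, a4=2.408, a5=9.696, a0=37.088; τ=−ln(0.3882)/37.088=0.026 → t=0.184; u2·a0=0.3366·37.088=12.484; a1=2.288 < 12.484 ≤ a1+a2=21.920 → R2 fires; Q=7 M=5 X=9
Draw 6: a1=2.574, a2=14.315, a3=3.447, a4=2.709, a5=9.090, a0=32.135; τ=−ln(0.5445)/32.135=0.019 → t=0.203; u2·a0=0.3219·32.135=10.344; a1=2.574 < 10.344 ≤ a1+a2=16.889 → R2 fires; Q=6 M=4 X=10
Draw 7: a1=2.860, a2=9.816, a3=3.830, a4=3.010, a5=8.080, a0=27.596; τ=−ln(0.4295)/27.596=0.031 → t=0.233; u2·a0=0.5521·27.596=15.236; a1+a2=12.676 < 15.236 ≤ a1+…+a3=16.506 → R3 fires; Q=8 M=4 X=11
Draw 8: a1=3.146, a2=13.088, a3=4.213, a4=3.311, a5=8.888, a0=32.646; τ=−ln(0.5785)/32.646=0.017 → t=0.250; u2·a0=0.4602·32.646=15.024; a1=3.146 < 15.024 ≤ a1+a2=16.234 → R2 fires; Q=7 M=3 X=12
Draw 9: a1=3.432, a2=8.589, a3=4.596, a4=3.612, a5=7.272, a0=27.501; τ=−ln(0.8873)/27.501=0.004 → t=0.254; u2·a0=0.7911·27.501=21.756; a1+…+a4=20.229 < 21.756 ≤ a1+…+a5=27.501 → R5 fires; Q=8 M=2 X=11
Draw 10: a1=3.146, a2=6.544, a3=4.213, a4=3.311, a5=4.444, a0=21.658; τ=−ln(0.5893)/21.658=0.024 → t=0.279; u2·a0=0.7897·21.658=17.103; a1+…+a3=13.903 < 17.103 ≤ a1+…+a4=17.214 → R4 fires; Q=10 M=2 X=11
Draw 11: a1=3.146, a2=8.180, a3=4.213, a4=3.311, a5=4.444, a0=23.294; τ=−ln(0.9998)/23.294=0.000 → t=0.279; u2·a0=0.7458·23.294=17.373; a1+…+a3=15.539 < 17.373 ≤ a1+…+a4=18.850 → R4 fires; Q=12 M=2 X=11
Draw 12: a1=3.146, a2=9.816, a3=4.213, a4=3.311, a5=4.444, a0=24.930; τ=−ln(0.7345)/24.930=0.012 → t=0.291; u2·a0=0.4609·24.930=11.490; a1=3.146 < 11.490 ≤ a1+a2=12.962 → R2 fires; Q=11 M=1 X=12
Draw 13: a1=3.432, a2=4.499, a3=4.596, a4=3.612, a5=2.424, a0=18.563; τ=−ln(0.5931)/18.563=0.028 → t=0.319; u2·a0=0.6496·18.563=12.059; a1+a2=7.931 < 12.059 ≤ a1+…+a3=12.527 → R3 fires; Q=13 M=1 X=13
Draw 14: a1=3.718, a2=5.317, a3=4.979, a4=3.913, a5=2.626, a0=20.553; τ=−ln(0.6600)/20.553=0.020 → t=0.340; u2·a0=0.6013·20.553=12.359; a1+a2=9.035 < 12.359 ≤ a1+…+a3=14.014 → R3 fires; Q=15 M=1 X=14
Draw 15: a1=4.004, a2=6.135, a3=5.362, a4=4.214, a5=2.828, a0=22.543; τ=−ln(0.3853)/22.543=0.042 → t=0.382 > T=0.35: stop.
At T=0.35: Q=15 M=1 X=14; the largest is Q.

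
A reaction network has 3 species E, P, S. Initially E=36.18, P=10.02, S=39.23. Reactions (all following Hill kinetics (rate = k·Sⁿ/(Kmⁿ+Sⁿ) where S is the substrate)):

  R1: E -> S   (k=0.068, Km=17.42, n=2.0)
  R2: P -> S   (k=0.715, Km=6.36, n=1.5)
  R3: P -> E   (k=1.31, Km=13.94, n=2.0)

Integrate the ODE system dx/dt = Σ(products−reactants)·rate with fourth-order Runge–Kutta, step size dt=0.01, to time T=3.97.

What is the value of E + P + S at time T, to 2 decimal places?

Value at T = 85.43

Check how each reaction changes W = E + P + S (weight of products minus weight of reactants):
R1: E -> S: (1·1) − (1·1) = 1 − 1 = 0
R2: P -> S: (1·1) − (1·1) = 1 − 1 = 0
R3: P -> E: (1·1) − (1·1) = 1 − 1 = 0
Every reaction leaves W unchanged, so W is conserved and no simulation is needed: W(T) = W(0) = 36.18 + 10.02 + 39.23 = 85.43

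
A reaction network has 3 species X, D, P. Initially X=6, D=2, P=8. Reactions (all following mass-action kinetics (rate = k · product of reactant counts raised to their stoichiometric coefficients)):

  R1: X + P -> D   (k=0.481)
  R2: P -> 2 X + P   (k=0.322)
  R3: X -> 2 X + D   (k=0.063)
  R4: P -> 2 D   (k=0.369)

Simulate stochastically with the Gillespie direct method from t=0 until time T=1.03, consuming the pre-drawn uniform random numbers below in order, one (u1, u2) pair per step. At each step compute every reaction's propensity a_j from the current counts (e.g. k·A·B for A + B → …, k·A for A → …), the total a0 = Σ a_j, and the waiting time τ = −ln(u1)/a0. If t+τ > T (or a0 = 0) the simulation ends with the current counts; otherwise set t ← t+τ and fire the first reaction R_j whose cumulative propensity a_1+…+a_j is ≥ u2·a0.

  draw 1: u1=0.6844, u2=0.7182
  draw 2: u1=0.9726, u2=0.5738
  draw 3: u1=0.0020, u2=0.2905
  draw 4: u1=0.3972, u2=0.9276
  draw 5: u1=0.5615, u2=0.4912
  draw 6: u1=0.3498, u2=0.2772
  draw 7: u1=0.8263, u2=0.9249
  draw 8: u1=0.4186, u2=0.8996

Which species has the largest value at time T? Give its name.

t=0.000: X=6 D=2 P=8
Draw 1: a1=23.088, a2=2.576, a3=0.378, a4=2.952, a0=28.994; τ=−ln(0.6844)/28.994=0.013 → t=0.013; u2·a0=0.7182·28.994=20.823 ≤ a1=23.088 → R1 fires; X=5 D=3 P=7
Draw 2: a1=16.835, a2=2.254, a3=0.315, a4=2.583, a0=21.987; τ=−ln(0.9726)/21.987=0.001 → t=0.014; u2·a0=0.5738·21.987=12.616 ≤ a1=16.835 → R1 fires; X=4 D=4 P=6
Draw 3: a1=11.544, a2=1.932, a3=0.252, a4=2.214, a0=15.942; τ=−ln(0.0020)/15.942=0.390 → t=0.404; u2·a0=0.2905·15.942=4.631 ≤ a1=11.544 → R1 fires; X=3 D=5 P=5
Draw 4: a1=7.215, a2=1.610, a3=0.189, a4=1.845, a0=10.859; τ=−ln(0.3972)/10.859=0.085 → t=0.489; u2·a0=0.9276·10.859=10.073; a1+…+a3=9.014 < 10.073 ≤ a1+…+a4=10.859 → R4 fires; X=3 D=7 P=4
Draw 5: a1=5.772, a2=1.288, a3=0.189, a4=1.476, a0=8.725; τ=−ln(0.5615)/8.725=0.066 → t=0.555; u2·a0=0.4912·8.725=4.286 ≤ a1=5.772 → R1 fires; X=2 D=8 P=3
Draw 6: a1=2.886, a2=0.966, a3=0.126, a4=1.107, a0=5.085; τ=−ln(0.3498)/5.085=0.207 → t=0.762; u2·a0=0.2772·5.085=1.410 ≤ a1=2.886 → R1 fires; X=1 D=9 P=2
Draw 7: a1=0.962, a2=0.644, a3=0.063, a4=0.738, a0=2.407; τ=−ln(0.8263)/2.407=0.079 → t=0.841; u2·a0=0.9249·2.407=2.226; a1+…+a3=1.669 < 2.226 ≤ a1+…+a4=2.407 → R4 fires; X=1 D=11 P=1
Draw 8: a1=0.481, a2=0.322, a3=0.063, a4=0.369, a0=1.235; τ=−ln(0.4186)/1.235=0.705 → t=1.546 > T=1.03: stop.
At T=1.03: X=1 D=11 P=1; the largest is D.

Dominant species at T: D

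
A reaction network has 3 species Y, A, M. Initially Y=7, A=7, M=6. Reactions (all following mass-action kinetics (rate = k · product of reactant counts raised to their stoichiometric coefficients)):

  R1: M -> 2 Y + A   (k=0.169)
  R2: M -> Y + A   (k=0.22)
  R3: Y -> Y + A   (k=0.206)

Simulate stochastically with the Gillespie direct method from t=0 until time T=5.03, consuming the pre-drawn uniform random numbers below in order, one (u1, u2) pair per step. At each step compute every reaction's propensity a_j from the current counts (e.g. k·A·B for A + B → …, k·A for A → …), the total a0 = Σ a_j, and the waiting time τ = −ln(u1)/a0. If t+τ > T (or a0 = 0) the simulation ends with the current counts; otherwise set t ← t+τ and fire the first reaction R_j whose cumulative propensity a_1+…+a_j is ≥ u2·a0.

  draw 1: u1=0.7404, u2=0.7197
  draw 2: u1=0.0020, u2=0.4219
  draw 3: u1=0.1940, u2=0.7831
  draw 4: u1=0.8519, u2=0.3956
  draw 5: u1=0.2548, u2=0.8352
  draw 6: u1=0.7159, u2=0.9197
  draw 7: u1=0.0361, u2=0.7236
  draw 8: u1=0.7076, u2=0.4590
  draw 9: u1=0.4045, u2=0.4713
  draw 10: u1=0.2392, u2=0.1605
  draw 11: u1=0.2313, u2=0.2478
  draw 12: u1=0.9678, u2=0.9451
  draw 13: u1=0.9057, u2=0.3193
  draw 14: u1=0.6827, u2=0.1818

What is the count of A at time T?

A at T = 20

t=0.000: Y=7 A=7 M=6
Draw 1: a1=1.014, a2=1.320, a3=1.442, a0=3.776; τ=−ln(0.7404)/3.776=0.080 → t=0.080; u2·a0=0.7197·3.776=2.718; a1+a2=2.334 < 2.718 ≤ a1+…+a3=3.776 → R3 fires; Y=7 A=8 M=6
Draw 2: a1=1.014, a2=1.320, a3=1.442, a0=3.776; τ=−ln(0.0020)/3.776=1.646 → t=1.725; u2·a0=0.4219·3.776=1.593; a1=1.014 < 1.593 ≤ a1+a2=2.334 → R2 fires; Y=8 A=9 M=5
Draw 3: a1=0.845, a2=1.100, a3=1.648, a0=3.593; τ=−ln(0.1940)/3.593=0.456 → t=2.182; u2·a0=0.7831·3.593=2.814; a1+a2=1.945 < 2.814 ≤ a1+…+a3=3.593 → R3 fires; Y=8 A=10 M=5
Draw 4: a1=0.845, a2=1.100, a3=1.648, a0=3.593; τ=−ln(0.8519)/3.593=0.045 → t=2.226; u2·a0=0.3956·3.593=1.421; a1=0.845 < 1.421 ≤ a1+a2=1.945 → R2 fires; Y=9 A=11 M=4
Draw 5: a1=0.676, a2=0.880, a3=1.854, a0=3.410; τ=−ln(0.2548)/3.410=0.401 → t=2.627; u2·a0=0.8352·3.410=2.848; a1+a2=1.556 < 2.848 ≤ a1+…+a3=3.410 → R3 fires; Y=9 A=12 M=4
Draw 6: a1=0.676, a2=0.880, a3=1.854, a0=3.410; τ=−ln(0.7159)/3.410=0.098 → t=2.725; u2·a0=0.9197·3.410=3.136; a1+a2=1.556 < 3.136 ≤ a1+…+a3=3.410 → R3 fires; Y=9 A=13 M=4
Draw 7: a1=0.676, a2=0.880, a3=1.854, a0=3.410; τ=−ln(0.0361)/3.410=0.974 → t=3.699; u2·a0=0.7236·3.410=2.467; a1+a2=1.556 < 2.467 ≤ a1+…+a3=3.410 → R3 fires; Y=9 A=14 M=4
Draw 8: a1=0.676, a2=0.880, a3=1.854, a0=3.410; τ=−ln(0.7076)/3.410=0.101 → t=3.801; u2·a0=0.4590·3.410=1.565; a1+a2=1.556 < 1.565 ≤ a1+…+a3=3.410 → R3 fires; Y=9 A=15 M=4
Draw 9: a1=0.676, a2=0.880, a3=1.854, a0=3.410; τ=−ln(0.4045)/3.410=0.265 → t=4.066; u2·a0=0.4713·3.410=1.607; a1+a2=1.556 < 1.607 ≤ a1+…+a3=3.410 → R3 fires; Y=9 A=16 M=4
Draw 10: a1=0.676, a2=0.880, a3=1.854, a0=3.410; τ=−ln(0.2392)/3.410=0.419 → t=4.486; u2·a0=0.1605·3.410=0.547 ≤ a1=0.676 → R1 fires; Y=11 A=17 M=3
Draw 11: a1=0.507, a2=0.660, a3=2.266, a0=3.433; τ=−ln(0.2313)/3.433=0.426 → t=4.912; u2·a0=0.2478·3.433=0.851; a1=0.507 < 0.851 ≤ a1+a2=1.167 → R2 fires; Y=12 A=18 M=2
Draw 12: a1=0.338, a2=0.440, a3=2.472, a0=3.250; τ=−ln(0.9678)/3.250=0.010 → t=4.922; u2·a0=0.9451·3.250=3.072; a1+a2=0.778 < 3.072 ≤ a1+…+a3=3.250 → R3 fires; Y=12 A=19 M=2
Draw 13: a1=0.338, a2=0.440, a3=2.472, a0=3.250; τ=−ln(0.9057)/3.250=0.030 → t=4.953; u2·a0=0.3193·3.250=1.038; a1+a2=0.778 < 1.038 ≤ a1+…+a3=3.250 → R3 fires; Y=12 A=20 M=2
Draw 14: a1=0.338, a2=0.440, a3=2.472, a0=3.250; τ=−ln(0.6827)/3.250=0.117 → t=5.070 > T=5.03: stop.
Read off A at T=5.03: 20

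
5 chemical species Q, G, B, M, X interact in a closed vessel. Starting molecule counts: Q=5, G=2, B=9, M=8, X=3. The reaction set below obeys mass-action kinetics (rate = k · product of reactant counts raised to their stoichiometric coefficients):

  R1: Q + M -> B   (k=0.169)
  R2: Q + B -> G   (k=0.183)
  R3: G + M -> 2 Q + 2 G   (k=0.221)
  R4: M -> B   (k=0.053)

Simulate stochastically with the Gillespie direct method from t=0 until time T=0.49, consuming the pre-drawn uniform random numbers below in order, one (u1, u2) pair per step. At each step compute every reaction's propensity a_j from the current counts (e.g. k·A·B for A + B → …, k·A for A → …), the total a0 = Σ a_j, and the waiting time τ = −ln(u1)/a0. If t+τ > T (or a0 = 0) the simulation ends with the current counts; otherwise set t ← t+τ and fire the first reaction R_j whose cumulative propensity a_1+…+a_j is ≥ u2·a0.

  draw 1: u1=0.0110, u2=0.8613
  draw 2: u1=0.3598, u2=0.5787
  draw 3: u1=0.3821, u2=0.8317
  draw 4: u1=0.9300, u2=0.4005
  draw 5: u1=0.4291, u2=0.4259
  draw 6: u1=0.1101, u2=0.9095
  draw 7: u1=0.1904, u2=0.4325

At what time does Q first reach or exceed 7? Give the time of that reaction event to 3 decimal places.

t=0.000: Q=5 G=2 B=9 M=8 X=3
Draw 1: a1=6.760, a2=8.235, a3=3.536, a4=0.424, a0=18.955; τ=−ln(0.0110)/18.955=0.238 → t=0.238; u2·a0=0.8613·18.955=16.326; a1+a2=14.995 < 16.326 ≤ a1+…+a3=18.531 → R3 fires; Q=7 G=3 B=9 M=7 X=3
Draw 2: a1=8.281, a2=11.529, a3=4.641, a4=0.371, a0=24.822; τ=−ln(0.3598)/24.822=0.041 → t=0.279; u2·a0=0.5787·24.822=14.364; a1=8.281 < 14.364 ≤ a1+a2=19.810 → R2 fires; Q=6 G=4 B=8 M=7 X=3
Draw 3: a1=7.098, a2=8.784, a3=6.188, a4=0.371, a0=22.441; τ=−ln(0.3821)/22.441=0.043 → t=0.322; u2·a0=0.8317·22.441=18.664; a1+a2=15.882 < 18.664 ≤ a1+…+a3=22.070 → R3 fires; Q=8 G=5 B=8 M=6 X=3
Draw 4: a1=8.112, a2=11.712, a3=6.630, a4=0.318, a0=26.772; τ=−ln(0.9300)/26.772=0.003 → t=0.325; u2·a0=0.4005·26.772=10.722; a1=8.112 < 10.722 ≤ a1+a2=19.824 → R2 fires; Q=7 G=6 B=7 M=6 X=3
Draw 5: a1=7.098, a2=8.967, a3=7.956, a4=0.318, a0=24.339; τ=−ln(0.4291)/24.339=0.035 → t=0.359; u2·a0=0.4259·24.339=10.366; a1=7.098 < 10.366 ≤ a1+a2=16.065 → R2 fires; Q=6 G=7 B=6 M=6 X=3
Draw 6: a1=6.084, a2=6.588, a3=9.282, a4=0.318, a0=22.272; τ=−ln(0.1101)/22.272=0.099 → t=0.459; u2·a0=0.9095·22.272=20.256; a1+a2=12.672 < 20.256 ≤ a1+…+a3=21.954 → R3 fires; Q=8 G=8 B=6 M=5 X=3
Draw 7: a1=6.760, a2=8.784, a3=8.840, a4=0.265, a0=24.649; τ=−ln(0.1904)/24.649=0.067 → t=0.526 > T=0.49: stop.
Q first becomes ≥ 7 when it reaches 7 at the event at t=0.238.

Threshold first reached at t = 0.238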